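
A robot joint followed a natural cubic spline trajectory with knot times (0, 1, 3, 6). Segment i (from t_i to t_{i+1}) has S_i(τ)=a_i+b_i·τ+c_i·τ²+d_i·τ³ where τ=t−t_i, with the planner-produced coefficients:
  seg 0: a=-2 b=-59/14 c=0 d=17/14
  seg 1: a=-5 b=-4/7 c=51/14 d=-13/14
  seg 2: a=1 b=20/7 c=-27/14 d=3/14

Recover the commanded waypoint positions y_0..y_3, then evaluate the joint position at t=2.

y_0 = S_0(0) = a_0 = -2
y_1 = S_1(0) = a_1 = -5
y_2 = S_2(0) = a_2 = 1
y_3 = S_2(3) = -2
t_q=2 is in segment 1 (τ=1); S_1(τ)=-20/7

y_0=-2 y_1=-5 y_2=1 y_3=-2
S(2) = -20/7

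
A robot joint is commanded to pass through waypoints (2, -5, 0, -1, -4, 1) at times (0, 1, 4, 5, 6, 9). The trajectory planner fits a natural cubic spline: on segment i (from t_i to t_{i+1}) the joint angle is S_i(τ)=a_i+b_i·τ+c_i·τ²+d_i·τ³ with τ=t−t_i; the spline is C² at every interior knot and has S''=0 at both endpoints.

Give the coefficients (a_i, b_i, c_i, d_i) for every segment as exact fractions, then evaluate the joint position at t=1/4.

  seg 0: a=2 b=-13753/1641 c=0 d=2266/1641
  seg 1: a=-5 b=-6955/1641 c=2266/547 d=-3568/4923
  seg 2: a=0 b=1721/1641 c=-1302/547 d=544/1641
  seg 3: a=-1 b=-4459/1641 c=-758/547 d=1810/1641
  seg 4: a=-4 b=-3577/1641 c=1052/547 d=-1052/4923
S(1/4) = -1289/17504

Δ: Δ0=-7, Δ1=5/3, Δ2=-1, Δ3=-3, Δ4=5/3
row 1: diag=8, rhs=52; c'=3/8, d'=13/2
row 2: denom=8−3·3/8=55/8; d'=(-16−3·13/2)/(55/8)=-284/55
row 3: denom=4−1·8/55=212/55; d'=(-12−1·-284/55)/(212/55)=-94/53
row 4: denom=8−1·55/212=1641/212; d'=(28−1·-94/53)/(1641/212)=2104/547
back: M4=2104/547
back: M3=-94/53−55/212·2104/547=-1516/547
back: M2=-284/55−8/55·-1516/547=-2604/547
back: M1=13/2−3/8·-2604/547=4532/547
M: M0=0, M1=4532/547, M2=-2604/547, M3=-1516/547, M4=2104/547, M5=0
seg 0: a=2, c=M0/2=0, d=(M1−M0)/(6·1)=2266/1641, b=Δ0−h0·(2M0+M1)/6=-13753/1641
seg 1: a=-5, c=M1/2=2266/547, d=(M2−M1)/(6·3)=-3568/4923, b=Δ1−h1·(2M1+M2)/6=-6955/1641
seg 2: a=0, c=M2/2=-1302/547, d=(M3−M2)/(6·1)=544/1641, b=Δ2−h2·(2M2+M3)/6=1721/1641
seg 3: a=-1, c=M3/2=-758/547, d=(M4−M3)/(6·1)=1810/1641, b=Δ3−h3·(2M3+M4)/6=-4459/1641
seg 4: a=-4, c=M4/2=1052/547, d=(M5−M4)/(6·3)=-1052/4923, b=Δ4−h4·(2M4+M5)/6=-3577/1641
t_q=1/4 → seg 0, τ=1/4; S=2+-13753/1641·τ+0·τ²+2266/1641·τ³=-1289/17504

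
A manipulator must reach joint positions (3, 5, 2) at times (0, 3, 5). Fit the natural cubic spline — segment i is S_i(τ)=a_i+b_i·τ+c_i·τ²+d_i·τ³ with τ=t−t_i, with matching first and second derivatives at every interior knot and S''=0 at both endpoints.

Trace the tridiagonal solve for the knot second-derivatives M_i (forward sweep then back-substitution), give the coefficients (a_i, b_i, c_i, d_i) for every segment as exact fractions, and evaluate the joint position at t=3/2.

  seg 0: a=3 b=79/60 c=0 d=-13/180
  seg 1: a=5 b=-19/30 c=-13/20 d=13/120
S(3/2) = 757/160

Δ: Δ0=2/3, Δ1=-3/2
row 1: diag=10, rhs=-13; c'=1/5, d'=-13/10
back: M1=-13/10
M: M0=0, M1=-13/10, M2=0
seg 0: a=3, c=M0/2=0, d=(M1−M0)/(6·3)=-13/180, b=Δ0−h0·(2M0+M1)/6=79/60
seg 1: a=5, c=M1/2=-13/20, d=(M2−M1)/(6·2)=13/120, b=Δ1−h1·(2M1+M2)/6=-19/30
t_q=3/2 → seg 0, τ=3/2; S=3+79/60·τ+0·τ²+-13/180·τ³=757/160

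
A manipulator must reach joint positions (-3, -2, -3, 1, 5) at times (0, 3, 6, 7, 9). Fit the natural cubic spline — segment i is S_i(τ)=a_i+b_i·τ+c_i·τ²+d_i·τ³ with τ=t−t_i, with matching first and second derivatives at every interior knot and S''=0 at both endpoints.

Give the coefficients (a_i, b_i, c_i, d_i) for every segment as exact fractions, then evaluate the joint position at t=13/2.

Δ: Δ0=1/3, Δ1=-1/3, Δ2=4, Δ3=2
row 1: diag=12, rhs=-4; c'=1/4, d'=-1/3
row 2: denom=8−3·1/4=29/4; d'=(26−3·-1/3)/(29/4)=108/29
row 3: denom=6−1·4/29=170/29; d'=(-12−1·108/29)/(170/29)=-228/85
back: M3=-228/85
back: M2=108/29−4/29·-228/85=348/85
back: M1=-1/3−1/4·348/85=-346/255
M: M0=0, M1=-346/255, M2=348/85, M3=-228/85, M4=0
seg 0: a=-3, c=M0/2=0, d=(M1−M0)/(6·3)=-173/2295, b=Δ0−h0·(2M0+M1)/6=86/85
seg 1: a=-2, c=M1/2=-173/255, d=(M2−M1)/(6·3)=139/459, b=Δ1−h1·(2M1+M2)/6=-87/85
seg 2: a=-3, c=M2/2=174/85, d=(M3−M2)/(6·1)=-96/85, b=Δ2−h2·(2M2+M3)/6=262/85
seg 3: a=1, c=M3/2=-114/85, d=(M4−M3)/(6·2)=19/85, b=Δ3−h3·(2M3+M4)/6=322/85
t_q=13/2 → seg 2, τ=1/2; S=-3+262/85·τ+174/85·τ²+-96/85·τ³=-37/34

  seg 0: a=-3 b=86/85 c=0 d=-173/2295
  seg 1: a=-2 b=-87/85 c=-173/255 d=139/459
  seg 2: a=-3 b=262/85 c=174/85 d=-96/85
  seg 3: a=1 b=322/85 c=-114/85 d=19/85
S(13/2) = -37/34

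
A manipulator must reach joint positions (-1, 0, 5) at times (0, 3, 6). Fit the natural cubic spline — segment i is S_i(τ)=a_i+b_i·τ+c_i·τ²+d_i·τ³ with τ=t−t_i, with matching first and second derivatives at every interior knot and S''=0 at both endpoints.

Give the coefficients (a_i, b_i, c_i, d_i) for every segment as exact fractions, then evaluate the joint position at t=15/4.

  seg 0: a=-1 b=0 c=0 d=1/27
  seg 1: a=0 b=1 c=1/3 d=-1/27
S(15/4) = 59/64

Δ: Δ0=1/3, Δ1=5/3
row 1: diag=12, rhs=8; c'=1/4, d'=2/3
back: M1=2/3
M: M0=0, M1=2/3, M2=0
seg 0: a=-1, c=M0/2=0, d=(M1−M0)/(6·3)=1/27, b=Δ0−h0·(2M0+M1)/6=0
seg 1: a=0, c=M1/2=1/3, d=(M2−M1)/(6·3)=-1/27, b=Δ1−h1·(2M1+M2)/6=1
t_q=15/4 → seg 1, τ=3/4; S=0+1·τ+1/3·τ²+-1/27·τ³=59/64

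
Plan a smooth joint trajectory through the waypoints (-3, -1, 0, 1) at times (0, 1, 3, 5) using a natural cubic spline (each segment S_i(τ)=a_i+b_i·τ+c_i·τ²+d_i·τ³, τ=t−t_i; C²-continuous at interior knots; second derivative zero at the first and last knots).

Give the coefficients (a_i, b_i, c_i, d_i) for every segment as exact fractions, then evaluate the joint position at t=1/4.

Δ: Δ0=2, Δ1=1/2, Δ2=1/2
row 1: diag=6, rhs=-9; c'=1/3, d'=-3/2
row 2: denom=8−2·1/3=22/3; d'=(0−2·-3/2)/(22/3)=9/22
back: M2=9/22
back: M1=-3/2−1/3·9/22=-18/11
M: M0=0, M1=-18/11, M2=9/22, M3=0
seg 0: a=-3, c=M0/2=0, d=(M1−M0)/(6·1)=-3/11, b=Δ0−h0·(2M0+M1)/6=25/11
seg 1: a=-1, c=M1/2=-9/11, d=(M2−M1)/(6·2)=15/88, b=Δ1−h1·(2M1+M2)/6=16/11
seg 2: a=0, c=M2/2=9/44, d=(M3−M2)/(6·2)=-3/88, b=Δ2−h2·(2M2+M3)/6=5/22
t_q=1/4 → seg 0, τ=1/4; S=-3+25/11·τ+0·τ²+-3/11·τ³=-1715/704

  seg 0: a=-3 b=25/11 c=0 d=-3/11
  seg 1: a=-1 b=16/11 c=-9/11 d=15/88
  seg 2: a=0 b=5/22 c=9/44 d=-3/88
S(1/4) = -1715/704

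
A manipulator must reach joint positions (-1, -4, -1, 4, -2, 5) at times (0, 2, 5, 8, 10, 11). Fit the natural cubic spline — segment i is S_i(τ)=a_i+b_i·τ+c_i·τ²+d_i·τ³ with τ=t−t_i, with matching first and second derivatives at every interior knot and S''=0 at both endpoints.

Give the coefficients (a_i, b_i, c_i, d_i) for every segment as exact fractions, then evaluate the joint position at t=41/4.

Δ: Δ0=-3/2, Δ1=1, Δ2=5/3, Δ3=-3, Δ4=7
row 1: diag=10, rhs=15; c'=3/10, d'=3/2
row 2: denom=12−3·3/10=111/10; d'=(4−3·3/2)/(111/10)=-5/111
row 3: denom=10−3·10/37=340/37; d'=(-28−3·-5/111)/(340/37)=-1031/340
row 4: denom=6−2·37/170=473/85; d'=(60−2·-1031/340)/(473/85)=1021/86
back: M4=1021/86
back: M3=-1031/340−37/170·1021/86=-483/86
back: M2=-5/111−10/37·-483/86=190/129
back: M1=3/2−3/10·190/129=91/86
M: M0=0, M1=91/86, M2=190/129, M3=-483/86, M4=1021/86, M5=0
seg 0: a=-1, c=M0/2=0, d=(M1−M0)/(6·2)=91/1032, b=Δ0−h0·(2M0+M1)/6=-239/129
seg 1: a=-4, c=M1/2=91/172, d=(M2−M1)/(6·3)=107/4644, b=Δ1−h1·(2M1+M2)/6=-205/258
seg 2: a=-1, c=M2/2=95/129, d=(M3−M2)/(6·3)=-1829/4644, b=Δ2−h2·(2M2+M3)/6=1549/516
seg 3: a=4, c=M3/2=-483/172, d=(M4−M3)/(6·2)=188/129, b=Δ3−h3·(2M3+M4)/6=-829/258
seg 4: a=-2, c=M4/2=1021/172, d=(M5−M4)/(6·1)=-1021/516, b=Δ4−h4·(2M4+M5)/6=785/258
t_q=41/4 → seg 4, τ=1/4; S=-2+785/258·τ+1021/172·τ²+-1021/516·τ³=-9899/11008

  seg 0: a=-1 b=-239/129 c=0 d=91/1032
  seg 1: a=-4 b=-205/258 c=91/172 d=107/4644
  seg 2: a=-1 b=1549/516 c=95/129 d=-1829/4644
  seg 3: a=4 b=-829/258 c=-483/172 d=188/129
  seg 4: a=-2 b=785/258 c=1021/172 d=-1021/516
S(41/4) = -9899/11008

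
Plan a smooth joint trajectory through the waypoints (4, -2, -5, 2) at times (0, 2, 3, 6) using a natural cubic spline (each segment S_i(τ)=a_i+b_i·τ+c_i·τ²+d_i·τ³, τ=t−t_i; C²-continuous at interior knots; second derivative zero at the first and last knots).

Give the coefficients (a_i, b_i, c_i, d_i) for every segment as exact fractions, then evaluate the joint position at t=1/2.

Δ: Δ0=-3, Δ1=-3, Δ2=7/3
row 1: diag=6, rhs=0; c'=1/6, d'=0
row 2: denom=8−1·1/6=47/6; d'=(32−1·0)/(47/6)=192/47
back: M2=192/47
back: M1=0−1/6·192/47=-32/47
M: M0=0, M1=-32/47, M2=192/47, M3=0
seg 0: a=4, c=M0/2=0, d=(M1−M0)/(6·2)=-8/141, b=Δ0−h0·(2M0+M1)/6=-391/141
seg 1: a=-2, c=M1/2=-16/47, d=(M2−M1)/(6·1)=112/141, b=Δ1−h1·(2M1+M2)/6=-487/141
seg 2: a=-5, c=M2/2=96/47, d=(M3−M2)/(6·3)=-32/141, b=Δ2−h2·(2M2+M3)/6=-247/141
t_q=1/2 → seg 0, τ=1/2; S=4+-391/141·τ+0·τ²+-8/141·τ³=245/94

  seg 0: a=4 b=-391/141 c=0 d=-8/141
  seg 1: a=-2 b=-487/141 c=-16/47 d=112/141
  seg 2: a=-5 b=-247/141 c=96/47 d=-32/141
S(1/2) = 245/94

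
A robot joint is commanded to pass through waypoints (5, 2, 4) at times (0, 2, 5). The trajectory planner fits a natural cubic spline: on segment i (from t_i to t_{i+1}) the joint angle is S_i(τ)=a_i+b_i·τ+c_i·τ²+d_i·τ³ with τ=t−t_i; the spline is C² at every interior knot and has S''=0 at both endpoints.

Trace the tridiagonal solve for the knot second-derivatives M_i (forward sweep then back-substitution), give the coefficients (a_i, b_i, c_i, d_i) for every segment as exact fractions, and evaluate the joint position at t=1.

  seg 0: a=5 b=-29/15 c=0 d=13/120
  seg 1: a=2 b=-19/30 c=13/20 d=-13/180
S(1) = 127/40

Δ: Δ0=-3/2, Δ1=2/3
row 1: diag=10, rhs=13; c'=3/10, d'=13/10
back: M1=13/10
M: M0=0, M1=13/10, M2=0
seg 0: a=5, c=M0/2=0, d=(M1−M0)/(6·2)=13/120, b=Δ0−h0·(2M0+M1)/6=-29/15
seg 1: a=2, c=M1/2=13/20, d=(M2−M1)/(6·3)=-13/180, b=Δ1−h1·(2M1+M2)/6=-19/30
t_q=1 → seg 0, τ=1; S=5+-29/15·τ+0·τ²+13/120·τ³=127/40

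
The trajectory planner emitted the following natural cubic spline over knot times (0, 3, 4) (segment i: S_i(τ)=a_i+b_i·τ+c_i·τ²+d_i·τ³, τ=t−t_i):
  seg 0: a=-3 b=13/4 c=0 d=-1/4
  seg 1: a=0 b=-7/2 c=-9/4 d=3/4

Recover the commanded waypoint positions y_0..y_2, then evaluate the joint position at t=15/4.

y_0=-3 y_1=0 y_2=-5
S(15/4) = -915/256

y_0 = S_0(0) = a_0 = -3
y_1 = S_1(0) = a_1 = 0
y_2 = S_1(1) = -5
t_q=15/4 is in segment 1 (τ=3/4); S_1(τ)=-915/256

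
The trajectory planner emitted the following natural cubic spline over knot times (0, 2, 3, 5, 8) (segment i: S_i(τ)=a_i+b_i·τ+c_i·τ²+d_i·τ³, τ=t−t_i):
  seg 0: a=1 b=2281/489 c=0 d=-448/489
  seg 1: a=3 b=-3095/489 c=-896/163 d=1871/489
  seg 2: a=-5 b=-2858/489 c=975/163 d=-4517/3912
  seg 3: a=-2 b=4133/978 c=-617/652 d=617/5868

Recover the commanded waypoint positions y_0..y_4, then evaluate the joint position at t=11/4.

y_0 = S_0(0) = a_0 = 1
y_1 = S_1(0) = a_1 = 3
y_2 = S_2(0) = a_2 = -5
y_3 = S_3(0) = a_3 = -2
y_4 = S_3(3) = 5
t_q=11/4 is in segment 1 (τ=3/4); S_1(τ)=-33641/10432

y_0=1 y_1=3 y_2=-5 y_3=-2 y_4=5
S(11/4) = -33641/10432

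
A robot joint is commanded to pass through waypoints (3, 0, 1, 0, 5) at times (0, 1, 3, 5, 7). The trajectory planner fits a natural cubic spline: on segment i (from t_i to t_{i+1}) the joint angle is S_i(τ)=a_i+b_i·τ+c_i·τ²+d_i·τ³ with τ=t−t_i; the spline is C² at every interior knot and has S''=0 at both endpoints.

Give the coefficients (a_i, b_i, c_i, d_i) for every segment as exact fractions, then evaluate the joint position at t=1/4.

Δ: Δ0=-3, Δ1=1/2, Δ2=-1/2, Δ3=5/2
row 1: diag=6, rhs=21; c'=1/3, d'=7/2
row 2: denom=8−2·1/3=22/3; d'=(-6−2·7/2)/(22/3)=-39/22
row 3: denom=8−2·3/11=82/11; d'=(18−2·-39/22)/(82/11)=237/82
back: M3=237/82
back: M2=-39/22−3/11·237/82=-105/41
back: M1=7/2−1/3·-105/41=357/82
M: M0=0, M1=357/82, M2=-105/41, M3=237/82, M4=0
seg 0: a=3, c=M0/2=0, d=(M1−M0)/(6·1)=119/164, b=Δ0−h0·(2M0+M1)/6=-611/164
seg 1: a=0, c=M1/2=357/164, d=(M2−M1)/(6·2)=-189/328, b=Δ1−h1·(2M1+M2)/6=-127/82
seg 2: a=1, c=M2/2=-105/82, d=(M3−M2)/(6·2)=149/328, b=Δ2−h2·(2M2+M3)/6=10/41
seg 3: a=0, c=M3/2=237/164, d=(M4−M3)/(6·2)=-79/328, b=Δ3−h3·(2M3+M4)/6=47/82
t_q=1/4 → seg 0, τ=1/4; S=3+-611/164·τ+0·τ²+119/164·τ³=21831/10496

  seg 0: a=3 b=-611/164 c=0 d=119/164
  seg 1: a=0 b=-127/82 c=357/164 d=-189/328
  seg 2: a=1 b=10/41 c=-105/82 d=149/328
  seg 3: a=0 b=47/82 c=237/164 d=-79/328
S(1/4) = 21831/10496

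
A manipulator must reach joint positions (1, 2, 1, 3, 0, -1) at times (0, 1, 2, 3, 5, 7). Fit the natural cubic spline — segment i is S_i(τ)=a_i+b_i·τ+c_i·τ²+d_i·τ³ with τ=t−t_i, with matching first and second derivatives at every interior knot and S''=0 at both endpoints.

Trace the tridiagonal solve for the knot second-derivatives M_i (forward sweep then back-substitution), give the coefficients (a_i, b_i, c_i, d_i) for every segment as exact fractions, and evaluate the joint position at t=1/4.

  seg 0: a=1 b=563/314 c=0 d=-249/314
  seg 1: a=2 b=-92/157 c=-747/314 d=617/314
  seg 2: a=1 b=173/314 c=552/157 d=-649/314
  seg 3: a=3 b=217/157 c=-843/314 d=781/1256
  seg 4: a=0 b=-595/314 c=657/628 d=-219/1256
S(1/4) = 28855/20096

Δ: Δ0=1, Δ1=-1, Δ2=2, Δ3=-3/2, Δ4=-1/2
row 1: diag=4, rhs=-12; c'=1/4, d'=-3
row 2: denom=4−1·1/4=15/4; d'=(18−1·-3)/(15/4)=28/5
row 3: denom=6−1·4/15=86/15; d'=(-21−1·28/5)/(86/15)=-399/86
row 4: denom=8−2·15/43=314/43; d'=(6−2·-399/86)/(314/43)=657/314
back: M4=657/314
back: M3=-399/86−15/43·657/314=-843/157
back: M2=28/5−4/15·-843/157=1104/157
back: M1=-3−1/4·1104/157=-747/157
M: M0=0, M1=-747/157, M2=1104/157, M3=-843/157, M4=657/314, M5=0
seg 0: a=1, c=M0/2=0, d=(M1−M0)/(6·1)=-249/314, b=Δ0−h0·(2M0+M1)/6=563/314
seg 1: a=2, c=M1/2=-747/314, d=(M2−M1)/(6·1)=617/314, b=Δ1−h1·(2M1+M2)/6=-92/157
seg 2: a=1, c=M2/2=552/157, d=(M3−M2)/(6·1)=-649/314, b=Δ2−h2·(2M2+M3)/6=173/314
seg 3: a=3, c=M3/2=-843/314, d=(M4−M3)/(6·2)=781/1256, b=Δ3−h3·(2M3+M4)/6=217/157
seg 4: a=0, c=M4/2=657/628, d=(M5−M4)/(6·2)=-219/1256, b=Δ4−h4·(2M4+M5)/6=-595/314
t_q=1/4 → seg 0, τ=1/4; S=1+563/314·τ+0·τ²+-249/314·τ³=28855/20096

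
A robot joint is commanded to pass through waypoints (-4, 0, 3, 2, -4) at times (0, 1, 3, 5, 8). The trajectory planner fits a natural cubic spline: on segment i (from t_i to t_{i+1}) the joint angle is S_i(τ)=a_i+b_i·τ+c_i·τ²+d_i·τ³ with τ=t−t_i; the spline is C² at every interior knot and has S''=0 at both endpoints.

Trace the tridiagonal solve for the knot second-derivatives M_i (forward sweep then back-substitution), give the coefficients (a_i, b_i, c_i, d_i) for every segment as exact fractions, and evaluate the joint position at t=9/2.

Δ: Δ0=4, Δ1=3/2, Δ2=-1/2, Δ3=-2
row 1: diag=6, rhs=-15; c'=1/3, d'=-5/2
row 2: denom=8−2·1/3=22/3; d'=(-12−2·-5/2)/(22/3)=-21/22
row 3: denom=10−2·3/11=104/11; d'=(-9−2·-21/22)/(104/11)=-3/4
back: M3=-3/4
back: M2=-21/22−3/11·-3/4=-3/4
back: M1=-5/2−1/3·-3/4=-9/4
M: M0=0, M1=-9/4, M2=-3/4, M3=-3/4, M4=0
seg 0: a=-4, c=M0/2=0, d=(M1−M0)/(6·1)=-3/8, b=Δ0−h0·(2M0+M1)/6=35/8
seg 1: a=0, c=M1/2=-9/8, d=(M2−M1)/(6·2)=1/8, b=Δ1−h1·(2M1+M2)/6=13/4
seg 2: a=3, c=M2/2=-3/8, d=(M3−M2)/(6·2)=0, b=Δ2−h2·(2M2+M3)/6=1/4
seg 3: a=2, c=M3/2=-3/8, d=(M4−M3)/(6·3)=1/24, b=Δ3−h3·(2M3+M4)/6=-5/4
t_q=9/2 → seg 2, τ=3/2; S=3+1/4·τ+-3/8·τ²+0·τ³=81/32

  seg 0: a=-4 b=35/8 c=0 d=-3/8
  seg 1: a=0 b=13/4 c=-9/8 d=1/8
  seg 2: a=3 b=1/4 c=-3/8 d=0
  seg 3: a=2 b=-5/4 c=-3/8 d=1/24
S(9/2) = 81/32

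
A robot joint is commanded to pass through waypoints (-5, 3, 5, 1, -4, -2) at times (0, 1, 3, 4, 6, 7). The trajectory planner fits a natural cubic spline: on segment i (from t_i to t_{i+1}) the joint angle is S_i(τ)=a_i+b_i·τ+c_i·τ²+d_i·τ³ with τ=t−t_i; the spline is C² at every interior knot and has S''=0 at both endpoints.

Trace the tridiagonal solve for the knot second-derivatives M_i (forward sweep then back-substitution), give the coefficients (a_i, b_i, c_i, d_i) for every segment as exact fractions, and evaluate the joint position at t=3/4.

  seg 0: a=-5 b=4443/494 c=0 d=-491/494
  seg 1: a=3 b=1485/247 c=-1473/494 d=235/988
  seg 2: a=5 b=-756/247 c=-384/247 d=8/13
  seg 3: a=1 b=-1068/247 c=72/247 d=613/1976
  seg 4: a=-4 b=279/494 c=2127/988 d=-709/988
S(3/4) = 41927/31616

Δ: Δ0=8, Δ1=1, Δ2=-4, Δ3=-5/2, Δ4=2
row 1: diag=6, rhs=-42; c'=1/3, d'=-7
row 2: denom=6−2·1/3=16/3; d'=(-30−2·-7)/(16/3)=-3
row 3: denom=6−1·3/16=93/16; d'=(9−1·-3)/(93/16)=64/31
row 4: denom=6−2·32/93=494/93; d'=(27−2·64/31)/(494/93)=2127/494
back: M4=2127/494
back: M3=64/31−32/93·2127/494=144/247
back: M2=-3−3/16·144/247=-768/247
back: M1=-7−1/3·-768/247=-1473/247
M: M0=0, M1=-1473/247, M2=-768/247, M3=144/247, M4=2127/494, M5=0
seg 0: a=-5, c=M0/2=0, d=(M1−M0)/(6·1)=-491/494, b=Δ0−h0·(2M0+M1)/6=4443/494
seg 1: a=3, c=M1/2=-1473/494, d=(M2−M1)/(6·2)=235/988, b=Δ1−h1·(2M1+M2)/6=1485/247
seg 2: a=5, c=M2/2=-384/247, d=(M3−M2)/(6·1)=8/13, b=Δ2−h2·(2M2+M3)/6=-756/247
seg 3: a=1, c=M3/2=72/247, d=(M4−M3)/(6·2)=613/1976, b=Δ3−h3·(2M3+M4)/6=-1068/247
seg 4: a=-4, c=M4/2=2127/988, d=(M5−M4)/(6·1)=-709/988, b=Δ4−h4·(2M4+M5)/6=279/494
t_q=3/4 → seg 0, τ=3/4; S=-5+4443/494·τ+0·τ²+-491/494·τ³=41927/31616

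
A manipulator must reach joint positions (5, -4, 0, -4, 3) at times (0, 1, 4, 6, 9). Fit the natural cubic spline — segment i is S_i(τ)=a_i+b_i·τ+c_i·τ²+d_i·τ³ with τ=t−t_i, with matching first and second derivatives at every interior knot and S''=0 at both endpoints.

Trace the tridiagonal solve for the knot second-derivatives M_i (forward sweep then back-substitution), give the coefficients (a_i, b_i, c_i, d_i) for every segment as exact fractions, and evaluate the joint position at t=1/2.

Δ: Δ0=-9, Δ1=4/3, Δ2=-2, Δ3=7/3
row 1: diag=8, rhs=62; c'=3/8, d'=31/4
row 2: denom=10−3·3/8=71/8; d'=(-20−3·31/4)/(71/8)=-346/71
row 3: denom=10−2·16/71=678/71; d'=(26−2·-346/71)/(678/71)=423/113
back: M3=423/113
back: M2=-346/71−16/71·423/113=-646/113
back: M1=31/4−3/8·-646/113=1118/113
M: M0=0, M1=1118/113, M2=-646/113, M3=423/113, M4=0
seg 0: a=5, c=M0/2=0, d=(M1−M0)/(6·1)=559/339, b=Δ0−h0·(2M0+M1)/6=-3610/339
seg 1: a=-4, c=M1/2=559/113, d=(M2−M1)/(6·3)=-98/113, b=Δ1−h1·(2M1+M2)/6=-1933/339
seg 2: a=0, c=M2/2=-323/113, d=(M3−M2)/(6·2)=1069/1356, b=Δ2−h2·(2M2+M3)/6=191/339
seg 3: a=-4, c=M3/2=423/226, d=(M4−M3)/(6·3)=-47/226, b=Δ3−h3·(2M3+M4)/6=-478/339
t_q=1/2 → seg 0, τ=1/2; S=5+-3610/339·τ+0·τ²+559/339·τ³=-107/904

  seg 0: a=5 b=-3610/339 c=0 d=559/339
  seg 1: a=-4 b=-1933/339 c=559/113 d=-98/113
  seg 2: a=0 b=191/339 c=-323/113 d=1069/1356
  seg 3: a=-4 b=-478/339 c=423/226 d=-47/226
S(1/2) = -107/904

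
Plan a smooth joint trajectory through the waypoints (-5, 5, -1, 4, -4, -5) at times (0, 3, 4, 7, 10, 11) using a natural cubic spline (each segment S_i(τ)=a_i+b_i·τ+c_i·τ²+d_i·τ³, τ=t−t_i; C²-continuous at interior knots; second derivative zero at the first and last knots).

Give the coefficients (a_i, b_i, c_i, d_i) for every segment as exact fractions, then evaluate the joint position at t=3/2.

Δ: Δ0=10/3, Δ1=-6, Δ2=5/3, Δ3=-8/3, Δ4=-1
row 1: diag=8, rhs=-56; c'=1/8, d'=-7
row 2: denom=8−1·1/8=63/8; d'=(46−1·-7)/(63/8)=424/63
row 3: denom=12−3·8/21=76/7; d'=(-26−3·424/63)/(76/7)=-485/114
row 4: denom=8−3·21/76=545/76; d'=(10−3·-485/114)/(545/76)=346/109
back: M4=346/109
back: M3=-485/114−21/76·346/109=-1678/327
back: M2=424/63−8/21·-1678/327=2840/327
back: M1=-7−1/8·2840/327=-2644/327
M: M0=0, M1=-2644/327, M2=2840/327, M3=-1678/327, M4=346/109, M5=0
seg 0: a=-5, c=M0/2=0, d=(M1−M0)/(6·3)=-1322/2943, b=Δ0−h0·(2M0+M1)/6=804/109
seg 1: a=5, c=M1/2=-1322/327, d=(M2−M1)/(6·1)=914/327, b=Δ1−h1·(2M1+M2)/6=-518/109
seg 2: a=-1, c=M2/2=1420/327, d=(M3−M2)/(6·3)=-251/327, b=Δ2−h2·(2M2+M3)/6=-1456/327
seg 3: a=4, c=M3/2=-839/327, d=(M4−M3)/(6·3)=1358/2943, b=Δ3−h3·(2M3+M4)/6=287/327
seg 4: a=-4, c=M4/2=173/109, d=(M5−M4)/(6·1)=-173/327, b=Δ4−h4·(2M4+M5)/6=-673/327
t_q=3/2 → seg 0, τ=3/2; S=-5+804/109·τ+0·τ²+-1322/2943·τ³=1983/436

  seg 0: a=-5 b=804/109 c=0 d=-1322/2943
  seg 1: a=5 b=-518/109 c=-1322/327 d=914/327
  seg 2: a=-1 b=-1456/327 c=1420/327 d=-251/327
  seg 3: a=4 b=287/327 c=-839/327 d=1358/2943
  seg 4: a=-4 b=-673/327 c=173/109 d=-173/327
S(3/2) = 1983/436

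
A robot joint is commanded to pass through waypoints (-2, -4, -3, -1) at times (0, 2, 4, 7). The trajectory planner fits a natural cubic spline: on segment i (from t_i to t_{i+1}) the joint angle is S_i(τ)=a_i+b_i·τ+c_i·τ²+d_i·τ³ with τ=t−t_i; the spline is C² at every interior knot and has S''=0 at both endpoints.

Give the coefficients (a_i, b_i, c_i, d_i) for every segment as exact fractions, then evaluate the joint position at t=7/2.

Δ: Δ0=-1, Δ1=1/2, Δ2=2/3
row 1: diag=8, rhs=9; c'=1/4, d'=9/8
row 2: denom=10−2·1/4=19/2; d'=(1−2·9/8)/(19/2)=-5/38
back: M2=-5/38
back: M1=9/8−1/4·-5/38=22/19
M: M0=0, M1=22/19, M2=-5/38, M3=0
seg 0: a=-2, c=M0/2=0, d=(M1−M0)/(6·2)=11/114, b=Δ0−h0·(2M0+M1)/6=-79/57
seg 1: a=-4, c=M1/2=11/19, d=(M2−M1)/(6·2)=-49/456, b=Δ1−h1·(2M1+M2)/6=-13/57
seg 2: a=-3, c=M2/2=-5/76, d=(M3−M2)/(6·3)=5/684, b=Δ2−h2·(2M2+M3)/6=91/114
t_q=7/2 → seg 1, τ=3/2; S=-4+-13/57·τ+11/19·τ²+-49/456·τ³=-4137/1216

  seg 0: a=-2 b=-79/57 c=0 d=11/114
  seg 1: a=-4 b=-13/57 c=11/19 d=-49/456
  seg 2: a=-3 b=91/114 c=-5/76 d=5/684
S(7/2) = -4137/1216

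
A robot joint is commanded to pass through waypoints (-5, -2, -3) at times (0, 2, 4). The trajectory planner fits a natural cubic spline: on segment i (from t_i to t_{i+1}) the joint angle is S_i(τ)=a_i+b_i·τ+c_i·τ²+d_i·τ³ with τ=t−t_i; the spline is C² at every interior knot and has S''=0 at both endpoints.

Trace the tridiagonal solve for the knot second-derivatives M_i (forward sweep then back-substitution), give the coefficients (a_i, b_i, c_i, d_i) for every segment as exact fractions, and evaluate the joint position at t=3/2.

Δ: Δ0=3/2, Δ1=-1/2
row 1: diag=8, rhs=-12; c'=1/4, d'=-3/2
back: M1=-3/2
M: M0=0, M1=-3/2, M2=0
seg 0: a=-5, c=M0/2=0, d=(M1−M0)/(6·2)=-1/8, b=Δ0−h0·(2M0+M1)/6=2
seg 1: a=-2, c=M1/2=-3/4, d=(M2−M1)/(6·2)=1/8, b=Δ1−h1·(2M1+M2)/6=1/2
t_q=3/2 → seg 0, τ=3/2; S=-5+2·τ+0·τ²+-1/8·τ³=-155/64

  seg 0: a=-5 b=2 c=0 d=-1/8
  seg 1: a=-2 b=1/2 c=-3/4 d=1/8
S(3/2) = -155/64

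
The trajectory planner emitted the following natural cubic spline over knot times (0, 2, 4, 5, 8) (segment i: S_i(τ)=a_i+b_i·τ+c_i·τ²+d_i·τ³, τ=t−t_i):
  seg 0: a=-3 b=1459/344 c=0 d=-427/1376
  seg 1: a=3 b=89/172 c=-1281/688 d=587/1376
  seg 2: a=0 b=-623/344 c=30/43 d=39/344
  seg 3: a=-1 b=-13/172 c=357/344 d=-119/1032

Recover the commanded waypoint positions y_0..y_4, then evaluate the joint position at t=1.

y_0=-3 y_1=3 y_2=0 y_3=-1 y_4=5
S(1) = 1281/1376

y_0 = S_0(0) = a_0 = -3
y_1 = S_1(0) = a_1 = 3
y_2 = S_2(0) = a_2 = 0
y_3 = S_3(0) = a_3 = -1
y_4 = S_3(3) = 5
t_q=1 is in segment 0 (τ=1); S_0(τ)=1281/1376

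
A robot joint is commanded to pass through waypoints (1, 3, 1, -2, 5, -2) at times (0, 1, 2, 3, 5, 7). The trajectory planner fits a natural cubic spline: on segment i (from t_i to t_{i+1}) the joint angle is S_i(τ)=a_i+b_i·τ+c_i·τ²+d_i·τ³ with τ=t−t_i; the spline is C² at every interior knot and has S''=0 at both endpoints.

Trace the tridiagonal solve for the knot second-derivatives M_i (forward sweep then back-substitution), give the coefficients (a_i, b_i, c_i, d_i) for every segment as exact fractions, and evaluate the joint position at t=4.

  seg 0: a=1 b=909/314 c=0 d=-281/314
  seg 1: a=3 b=33/157 c=-843/314 d=149/314
  seg 2: a=1 b=-1173/314 c=-198/157 d=627/314
  seg 3: a=-2 b=-42/157 c=1485/314 d=-1787/1256
  seg 4: a=5 b=495/314 c=-2391/628 d=797/1256
S(4) = 1305/1256

Δ: Δ0=2, Δ1=-2, Δ2=-3, Δ3=7/2, Δ4=-7/2
row 1: diag=4, rhs=-24; c'=1/4, d'=-6
row 2: denom=4−1·1/4=15/4; d'=(-6−1·-6)/(15/4)=0
row 3: denom=6−1·4/15=86/15; d'=(39−1·0)/(86/15)=585/86
row 4: denom=8−2·15/43=314/43; d'=(-42−2·585/86)/(314/43)=-2391/314
back: M4=-2391/314
back: M3=585/86−15/43·-2391/314=1485/157
back: M2=0−4/15·1485/157=-396/157
back: M1=-6−1/4·-396/157=-843/157
M: M0=0, M1=-843/157, M2=-396/157, M3=1485/157, M4=-2391/314, M5=0
seg 0: a=1, c=M0/2=0, d=(M1−M0)/(6·1)=-281/314, b=Δ0−h0·(2M0+M1)/6=909/314
seg 1: a=3, c=M1/2=-843/314, d=(M2−M1)/(6·1)=149/314, b=Δ1−h1·(2M1+M2)/6=33/157
seg 2: a=1, c=M2/2=-198/157, d=(M3−M2)/(6·1)=627/314, b=Δ2−h2·(2M2+M3)/6=-1173/314
seg 3: a=-2, c=M3/2=1485/314, d=(M4−M3)/(6·2)=-1787/1256, b=Δ3−h3·(2M3+M4)/6=-42/157
seg 4: a=5, c=M4/2=-2391/628, d=(M5−M4)/(6·2)=797/1256, b=Δ4−h4·(2M4+M5)/6=495/314
t_q=4 → seg 3, τ=1; S=-2+-42/157·τ+1485/314·τ²+-1787/1256·τ³=1305/1256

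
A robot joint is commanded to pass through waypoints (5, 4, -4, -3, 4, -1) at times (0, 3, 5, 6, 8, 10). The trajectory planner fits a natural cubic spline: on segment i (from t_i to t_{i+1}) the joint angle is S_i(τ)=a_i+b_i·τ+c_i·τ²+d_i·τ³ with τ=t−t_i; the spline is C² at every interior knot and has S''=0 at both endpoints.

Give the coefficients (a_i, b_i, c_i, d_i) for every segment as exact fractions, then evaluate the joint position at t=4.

  seg 0: a=5 b=1181/894 c=0 d=-493/2682
  seg 1: a=4 b=-1628/447 c=-493/298 d=1319/1788
  seg 2: a=-4 b=-629/447 c=413/149 d=-163/447
  seg 3: a=-3 b=1360/447 c=250/149 d=-2591/3576
  seg 4: a=4 b=947/894 c=-1591/596 d=1591/3576
S(4) = -333/596

Δ: Δ0=-1/3, Δ1=-4, Δ2=1, Δ3=7/2, Δ4=-5/2
row 1: diag=10, rhs=-22; c'=1/5, d'=-11/5
row 2: denom=6−2·1/5=28/5; d'=(30−2·-11/5)/(28/5)=43/7
row 3: denom=6−1·5/28=163/28; d'=(15−1·43/7)/(163/28)=248/163
row 4: denom=8−2·56/163=1192/163; d'=(-36−2·248/163)/(1192/163)=-1591/298
back: M4=-1591/298
back: M3=248/163−56/163·-1591/298=500/149
back: M2=43/7−5/28·500/149=826/149
back: M1=-11/5−1/5·826/149=-493/149
M: M0=0, M1=-493/149, M2=826/149, M3=500/149, M4=-1591/298, M5=0
seg 0: a=5, c=M0/2=0, d=(M1−M0)/(6·3)=-493/2682, b=Δ0−h0·(2M0+M1)/6=1181/894
seg 1: a=4, c=M1/2=-493/298, d=(M2−M1)/(6·2)=1319/1788, b=Δ1−h1·(2M1+M2)/6=-1628/447
seg 2: a=-4, c=M2/2=413/149, d=(M3−M2)/(6·1)=-163/447, b=Δ2−h2·(2M2+M3)/6=-629/447
seg 3: a=-3, c=M3/2=250/149, d=(M4−M3)/(6·2)=-2591/3576, b=Δ3−h3·(2M3+M4)/6=1360/447
seg 4: a=4, c=M4/2=-1591/596, d=(M5−M4)/(6·2)=1591/3576, b=Δ4−h4·(2M4+M5)/6=947/894
t_q=4 → seg 1, τ=1; S=4+-1628/447·τ+-493/298·τ²+1319/1788·τ³=-333/596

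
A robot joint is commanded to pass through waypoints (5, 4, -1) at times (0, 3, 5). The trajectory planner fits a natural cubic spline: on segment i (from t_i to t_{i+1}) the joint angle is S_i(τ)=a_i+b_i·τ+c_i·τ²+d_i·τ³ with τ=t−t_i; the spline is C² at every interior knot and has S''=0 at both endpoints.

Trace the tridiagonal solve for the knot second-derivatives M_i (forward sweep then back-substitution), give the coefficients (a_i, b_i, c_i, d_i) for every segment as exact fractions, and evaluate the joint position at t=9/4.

  seg 0: a=5 b=19/60 c=0 d=-13/180
  seg 1: a=4 b=-49/30 c=-13/20 d=13/120
S(9/4) = 6259/1280

Δ: Δ0=-1/3, Δ1=-5/2
row 1: diag=10, rhs=-13; c'=1/5, d'=-13/10
back: M1=-13/10
M: M0=0, M1=-13/10, M2=0
seg 0: a=5, c=M0/2=0, d=(M1−M0)/(6·3)=-13/180, b=Δ0−h0·(2M0+M1)/6=19/60
seg 1: a=4, c=M1/2=-13/20, d=(M2−M1)/(6·2)=13/120, b=Δ1−h1·(2M1+M2)/6=-49/30
t_q=9/4 → seg 0, τ=9/4; S=5+19/60·τ+0·τ²+-13/180·τ³=6259/1280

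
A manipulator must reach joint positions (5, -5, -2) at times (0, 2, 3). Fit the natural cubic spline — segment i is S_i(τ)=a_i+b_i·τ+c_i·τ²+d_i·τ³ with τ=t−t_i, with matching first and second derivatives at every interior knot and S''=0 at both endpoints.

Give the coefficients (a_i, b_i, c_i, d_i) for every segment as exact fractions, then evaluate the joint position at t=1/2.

Δ: Δ0=-5, Δ1=3
row 1: diag=6, rhs=48; c'=1/6, d'=8
back: M1=8
M: M0=0, M1=8, M2=0
seg 0: a=5, c=M0/2=0, d=(M1−M0)/(6·2)=2/3, b=Δ0−h0·(2M0+M1)/6=-23/3
seg 1: a=-5, c=M1/2=4, d=(M2−M1)/(6·1)=-4/3, b=Δ1−h1·(2M1+M2)/6=1/3
t_q=1/2 → seg 0, τ=1/2; S=5+-23/3·τ+0·τ²+2/3·τ³=5/4

  seg 0: a=5 b=-23/3 c=0 d=2/3
  seg 1: a=-5 b=1/3 c=4 d=-4/3
S(1/2) = 5/4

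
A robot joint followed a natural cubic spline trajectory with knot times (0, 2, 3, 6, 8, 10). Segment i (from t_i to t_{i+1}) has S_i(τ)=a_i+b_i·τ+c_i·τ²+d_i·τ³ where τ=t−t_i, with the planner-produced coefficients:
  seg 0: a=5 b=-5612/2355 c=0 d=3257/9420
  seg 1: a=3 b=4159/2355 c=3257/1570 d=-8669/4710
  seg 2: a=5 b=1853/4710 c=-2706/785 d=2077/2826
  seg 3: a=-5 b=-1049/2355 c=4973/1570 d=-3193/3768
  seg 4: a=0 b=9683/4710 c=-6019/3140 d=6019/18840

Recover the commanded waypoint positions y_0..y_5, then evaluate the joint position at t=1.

y_0=5 y_1=3 y_2=5 y_3=-5 y_4=0 y_5=-1
S(1) = 9303/3140

y_0 = S_0(0) = a_0 = 5
y_1 = S_1(0) = a_1 = 3
y_2 = S_2(0) = a_2 = 5
y_3 = S_3(0) = a_3 = -5
y_4 = S_4(0) = a_4 = 0
y_5 = S_4(2) = -1
t_q=1 is in segment 0 (τ=1); S_0(τ)=9303/3140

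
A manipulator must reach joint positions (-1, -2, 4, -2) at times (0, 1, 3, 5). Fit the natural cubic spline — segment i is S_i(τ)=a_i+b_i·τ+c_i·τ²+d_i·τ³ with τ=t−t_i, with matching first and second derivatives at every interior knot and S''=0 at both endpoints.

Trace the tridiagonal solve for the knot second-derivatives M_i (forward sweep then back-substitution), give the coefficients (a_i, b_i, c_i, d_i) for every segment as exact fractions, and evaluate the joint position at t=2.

Δ: Δ0=-1, Δ1=3, Δ2=-3
row 1: diag=6, rhs=24; c'=1/3, d'=4
row 2: denom=8−2·1/3=22/3; d'=(-36−2·4)/(22/3)=-6
back: M2=-6
back: M1=4−1/3·-6=6
M: M0=0, M1=6, M2=-6, M3=0
seg 0: a=-1, c=M0/2=0, d=(M1−M0)/(6·1)=1, b=Δ0−h0·(2M0+M1)/6=-2
seg 1: a=-2, c=M1/2=3, d=(M2−M1)/(6·2)=-1, b=Δ1−h1·(2M1+M2)/6=1
seg 2: a=4, c=M2/2=-3, d=(M3−M2)/(6·2)=1/2, b=Δ2−h2·(2M2+M3)/6=1
t_q=2 → seg 1, τ=1; S=-2+1·τ+3·τ²+-1·τ³=1

  seg 0: a=-1 b=-2 c=0 d=1
  seg 1: a=-2 b=1 c=3 d=-1
  seg 2: a=4 b=1 c=-3 d=1/2
S(2) = 1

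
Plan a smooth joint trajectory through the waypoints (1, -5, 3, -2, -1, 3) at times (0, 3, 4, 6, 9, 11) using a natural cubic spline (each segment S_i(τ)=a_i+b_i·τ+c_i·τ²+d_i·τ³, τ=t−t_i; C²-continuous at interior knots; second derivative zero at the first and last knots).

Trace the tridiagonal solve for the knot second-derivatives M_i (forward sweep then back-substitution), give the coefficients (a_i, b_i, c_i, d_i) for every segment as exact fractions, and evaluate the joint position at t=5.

  seg 0: a=1 b=-52201/7914 c=0 d=36373/71226
  seg 1: a=-5 b=28459/3957 c=36373/7914 d=-9993/2638
  seg 2: a=3 b=39727/7914 c=-26782/3957 d=1984/1319
  seg 3: a=-2 b=-31681/7914 c=8930/3957 d=-19261/71226
  seg 4: a=-1 b=8848/3957 c=-467/2638 d=467/15828
S(5) = 21809/7914

Δ: Δ0=-2, Δ1=8, Δ2=-5/2, Δ3=1/3, Δ4=2
row 1: diag=8, rhs=60; c'=1/8, d'=15/2
row 2: denom=6−1·1/8=47/8; d'=(-63−1·15/2)/(47/8)=-12
row 3: denom=10−2·16/47=438/47; d'=(17−2·-12)/(438/47)=1927/438
row 4: denom=10−3·47/146=1319/146; d'=(10−3·1927/438)/(1319/146)=-467/1319
back: M4=-467/1319
back: M3=1927/438−47/146·-467/1319=17860/3957
back: M2=-12−16/47·17860/3957=-53564/3957
back: M1=15/2−1/8·-53564/3957=36373/3957
M: M0=0, M1=36373/3957, M2=-53564/3957, M3=17860/3957, M4=-467/1319, M5=0
seg 0: a=1, c=M0/2=0, d=(M1−M0)/(6·3)=36373/71226, b=Δ0−h0·(2M0+M1)/6=-52201/7914
seg 1: a=-5, c=M1/2=36373/7914, d=(M2−M1)/(6·1)=-9993/2638, b=Δ1−h1·(2M1+M2)/6=28459/3957
seg 2: a=3, c=M2/2=-26782/3957, d=(M3−M2)/(6·2)=1984/1319, b=Δ2−h2·(2M2+M3)/6=39727/7914
seg 3: a=-2, c=M3/2=8930/3957, d=(M4−M3)/(6·3)=-19261/71226, b=Δ3−h3·(2M3+M4)/6=-31681/7914
seg 4: a=-1, c=M4/2=-467/2638, d=(M5−M4)/(6·2)=467/15828, b=Δ4−h4·(2M4+M5)/6=8848/3957
t_q=5 → seg 2, τ=1; S=3+39727/7914·τ+-26782/3957·τ²+1984/1319·τ³=21809/7914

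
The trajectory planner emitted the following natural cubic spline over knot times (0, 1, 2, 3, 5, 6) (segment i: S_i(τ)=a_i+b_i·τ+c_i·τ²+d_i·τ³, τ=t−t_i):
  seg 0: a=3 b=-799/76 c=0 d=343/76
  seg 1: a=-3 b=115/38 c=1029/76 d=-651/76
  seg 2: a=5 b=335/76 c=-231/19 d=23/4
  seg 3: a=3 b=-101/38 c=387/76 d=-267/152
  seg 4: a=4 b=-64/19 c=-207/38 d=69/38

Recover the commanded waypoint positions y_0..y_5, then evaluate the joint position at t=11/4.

y_0 = S_0(0) = a_0 = 3
y_1 = S_1(0) = a_1 = -3
y_2 = S_2(0) = a_2 = 5
y_3 = S_3(0) = a_3 = 3
y_4 = S_4(0) = a_4 = 4
y_5 = S_4(1) = -3
t_q=11/4 is in segment 2 (τ=3/4); S_2(τ)=18935/4864

y_0=3 y_1=-3 y_2=5 y_3=3 y_4=4 y_5=-3
S(11/4) = 18935/4864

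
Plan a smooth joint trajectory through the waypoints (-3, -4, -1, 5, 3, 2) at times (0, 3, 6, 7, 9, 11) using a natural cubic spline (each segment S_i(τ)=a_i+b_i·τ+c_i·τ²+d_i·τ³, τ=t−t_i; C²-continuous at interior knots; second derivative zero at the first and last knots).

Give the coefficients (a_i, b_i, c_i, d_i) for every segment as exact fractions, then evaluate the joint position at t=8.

  seg 0: a=-3 b=-127/3732 c=0 d=-1117/33588
  seg 1: a=-4 b=-1739/1866 c=-1117/3732 d=10561/33588
  seg 2: a=-1 b=21503/3732 c=787/311 d=-8555/3732
  seg 3: a=5 b=7363/1866 c=-5407/1244 d=874/933
  seg 4: a=3 b=-4103/1866 c=1585/1244 d=-1585/7464
S(8) = 6887/1244

Δ: Δ0=-1/3, Δ1=1, Δ2=6, Δ3=-1, Δ4=-1/2
row 1: diag=12, rhs=8; c'=1/4, d'=2/3
row 2: denom=8−3·1/4=29/4; d'=(30−3·2/3)/(29/4)=112/29
row 3: denom=6−1·4/29=170/29; d'=(-42−1·112/29)/(170/29)=-133/17
row 4: denom=8−2·29/85=622/85; d'=(3−2·-133/17)/(622/85)=1585/622
back: M4=1585/622
back: M3=-133/17−29/85·1585/622=-5407/622
back: M2=112/29−4/29·-5407/622=1574/311
back: M1=2/3−1/4·1574/311=-1117/1866
M: M0=0, M1=-1117/1866, M2=1574/311, M3=-5407/622, M4=1585/622, M5=0
seg 0: a=-3, c=M0/2=0, d=(M1−M0)/(6·3)=-1117/33588, b=Δ0−h0·(2M0+M1)/6=-127/3732
seg 1: a=-4, c=M1/2=-1117/3732, d=(M2−M1)/(6·3)=10561/33588, b=Δ1−h1·(2M1+M2)/6=-1739/1866
seg 2: a=-1, c=M2/2=787/311, d=(M3−M2)/(6·1)=-8555/3732, b=Δ2−h2·(2M2+M3)/6=21503/3732
seg 3: a=5, c=M3/2=-5407/1244, d=(M4−M3)/(6·2)=874/933, b=Δ3−h3·(2M3+M4)/6=7363/1866
seg 4: a=3, c=M4/2=1585/1244, d=(M5−M4)/(6·2)=-1585/7464, b=Δ4−h4·(2M4+M5)/6=-4103/1866
t_q=8 → seg 3, τ=1; S=5+7363/1866·τ+-5407/1244·τ²+874/933·τ³=6887/1244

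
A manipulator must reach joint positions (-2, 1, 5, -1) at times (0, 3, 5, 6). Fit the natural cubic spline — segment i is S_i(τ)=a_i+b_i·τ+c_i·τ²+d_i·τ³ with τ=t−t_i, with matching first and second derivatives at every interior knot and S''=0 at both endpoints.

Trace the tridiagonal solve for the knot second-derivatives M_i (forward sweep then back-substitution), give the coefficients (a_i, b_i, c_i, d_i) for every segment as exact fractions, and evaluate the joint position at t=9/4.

  seg 0: a=-2 b=-5/28 c=0 d=11/84
  seg 1: a=1 b=47/14 c=33/28 d=-13/14
  seg 2: a=5 b=-43/14 c=-123/28 d=41/28
S(9/4) = -233/256

Δ: Δ0=1, Δ1=2, Δ2=-6
row 1: diag=10, rhs=6; c'=1/5, d'=3/5
row 2: denom=6−2·1/5=28/5; d'=(-48−2·3/5)/(28/5)=-123/14
back: M2=-123/14
back: M1=3/5−1/5·-123/14=33/14
M: M0=0, M1=33/14, M2=-123/14, M3=0
seg 0: a=-2, c=M0/2=0, d=(M1−M0)/(6·3)=11/84, b=Δ0−h0·(2M0+M1)/6=-5/28
seg 1: a=1, c=M1/2=33/28, d=(M2−M1)/(6·2)=-13/14, b=Δ1−h1·(2M1+M2)/6=47/14
seg 2: a=5, c=M2/2=-123/28, d=(M3−M2)/(6·1)=41/28, b=Δ2−h2·(2M2+M3)/6=-43/14
t_q=9/4 → seg 0, τ=9/4; S=-2+-5/28·τ+0·τ²+11/84·τ³=-233/256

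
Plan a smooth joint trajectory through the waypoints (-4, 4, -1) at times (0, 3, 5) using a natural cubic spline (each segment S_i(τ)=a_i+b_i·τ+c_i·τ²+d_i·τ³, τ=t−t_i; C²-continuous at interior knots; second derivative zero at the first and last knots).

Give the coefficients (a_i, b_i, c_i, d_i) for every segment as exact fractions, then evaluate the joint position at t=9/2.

Δ: Δ0=8/3, Δ1=-5/2
row 1: diag=10, rhs=-31; c'=1/5, d'=-31/10
back: M1=-31/10
M: M0=0, M1=-31/10, M2=0
seg 0: a=-4, c=M0/2=0, d=(M1−M0)/(6·3)=-31/180, b=Δ0−h0·(2M0+M1)/6=253/60
seg 1: a=4, c=M1/2=-31/20, d=(M2−M1)/(6·2)=31/120, b=Δ1−h1·(2M1+M2)/6=-13/30
t_q=9/2 → seg 1, τ=3/2; S=4+-13/30·τ+-31/20·τ²+31/120·τ³=47/64

  seg 0: a=-4 b=253/60 c=0 d=-31/180
  seg 1: a=4 b=-13/30 c=-31/20 d=31/120
S(9/2) = 47/64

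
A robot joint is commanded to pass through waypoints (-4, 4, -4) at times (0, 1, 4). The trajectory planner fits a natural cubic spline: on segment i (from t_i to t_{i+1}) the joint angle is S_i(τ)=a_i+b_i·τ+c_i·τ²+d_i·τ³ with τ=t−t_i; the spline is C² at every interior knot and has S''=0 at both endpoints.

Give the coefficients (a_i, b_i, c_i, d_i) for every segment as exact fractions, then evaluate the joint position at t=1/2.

Δ: Δ0=8, Δ1=-8/3
row 1: diag=8, rhs=-64; c'=3/8, d'=-8
back: M1=-8
M: M0=0, M1=-8, M2=0
seg 0: a=-4, c=M0/2=0, d=(M1−M0)/(6·1)=-4/3, b=Δ0−h0·(2M0+M1)/6=28/3
seg 1: a=4, c=M1/2=-4, d=(M2−M1)/(6·3)=4/9, b=Δ1−h1·(2M1+M2)/6=16/3
t_q=1/2 → seg 0, τ=1/2; S=-4+28/3·τ+0·τ²+-4/3·τ³=1/2

  seg 0: a=-4 b=28/3 c=0 d=-4/3
  seg 1: a=4 b=16/3 c=-4 d=4/9
S(1/2) = 1/2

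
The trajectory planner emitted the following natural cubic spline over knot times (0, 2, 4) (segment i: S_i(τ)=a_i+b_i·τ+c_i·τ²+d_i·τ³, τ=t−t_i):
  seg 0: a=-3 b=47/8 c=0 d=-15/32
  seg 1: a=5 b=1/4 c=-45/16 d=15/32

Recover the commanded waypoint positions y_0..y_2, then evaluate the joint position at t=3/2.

y_0=-3 y_1=5 y_2=-2
S(3/2) = 1083/256

y_0 = S_0(0) = a_0 = -3
y_1 = S_1(0) = a_1 = 5
y_2 = S_1(2) = -2
t_q=3/2 is in segment 0 (τ=3/2); S_0(τ)=1083/256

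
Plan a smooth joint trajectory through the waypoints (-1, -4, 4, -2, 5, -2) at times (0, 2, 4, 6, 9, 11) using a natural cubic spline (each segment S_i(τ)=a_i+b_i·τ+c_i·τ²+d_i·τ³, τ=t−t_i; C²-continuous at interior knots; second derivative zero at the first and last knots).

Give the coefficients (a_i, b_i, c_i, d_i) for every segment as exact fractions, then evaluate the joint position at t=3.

  seg 0: a=-1 b=-27589/7710 c=0 d=2003/3855
  seg 1: a=-4 b=20483/7710 c=4006/1285 d=-7543/6168
  seg 2: a=4 b=1741/3855 c=-21691/5140 d=38461/30840
  seg 3: a=-2 b=-11281/7710 c=1677/514 d=-7699/11565
  seg 4: a=5 b=1067/7710 c=-7013/2570 d=7013/15420
S(3) = 5667/10280

Δ: Δ0=-3/2, Δ1=4, Δ2=-3, Δ3=7/3, Δ4=-7/2
row 1: diag=8, rhs=33; c'=1/4, d'=33/8
row 2: denom=8−2·1/4=15/2; d'=(-42−2·33/8)/(15/2)=-67/10
row 3: denom=10−2·4/15=142/15; d'=(32−2·-67/10)/(142/15)=681/142
row 4: denom=10−3·45/142=1285/142; d'=(-35−3·681/142)/(1285/142)=-7013/1285
back: M4=-7013/1285
back: M3=681/142−45/142·-7013/1285=1677/257
back: M2=-67/10−4/15·1677/257=-21691/2570
back: M1=33/8−1/4·-21691/2570=8012/1285
M: M0=0, M1=8012/1285, M2=-21691/2570, M3=1677/257, M4=-7013/1285, M5=0
seg 0: a=-1, c=M0/2=0, d=(M1−M0)/(6·2)=2003/3855, b=Δ0−h0·(2M0+M1)/6=-27589/7710
seg 1: a=-4, c=M1/2=4006/1285, d=(M2−M1)/(6·2)=-7543/6168, b=Δ1−h1·(2M1+M2)/6=20483/7710
seg 2: a=4, c=M2/2=-21691/5140, d=(M3−M2)/(6·2)=38461/30840, b=Δ2−h2·(2M2+M3)/6=1741/3855
seg 3: a=-2, c=M3/2=1677/514, d=(M4−M3)/(6·3)=-7699/11565, b=Δ3−h3·(2M3+M4)/6=-11281/7710
seg 4: a=5, c=M4/2=-7013/2570, d=(M5−M4)/(6·2)=7013/15420, b=Δ4−h4·(2M4+M5)/6=1067/7710
t_q=3 → seg 1, τ=1; S=-4+20483/7710·τ+4006/1285·τ²+-7543/6168·τ³=5667/10280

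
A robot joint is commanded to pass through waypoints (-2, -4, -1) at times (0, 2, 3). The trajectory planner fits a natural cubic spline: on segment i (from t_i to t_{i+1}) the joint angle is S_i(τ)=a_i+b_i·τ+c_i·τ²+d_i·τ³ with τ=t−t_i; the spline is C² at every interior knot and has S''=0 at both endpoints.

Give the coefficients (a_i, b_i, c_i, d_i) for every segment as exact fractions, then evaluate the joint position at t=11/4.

Δ: Δ0=-1, Δ1=3
row 1: diag=6, rhs=24; c'=1/6, d'=4
back: M1=4
M: M0=0, M1=4, M2=0
seg 0: a=-2, c=M0/2=0, d=(M1−M0)/(6·2)=1/3, b=Δ0−h0·(2M0+M1)/6=-7/3
seg 1: a=-4, c=M1/2=2, d=(M2−M1)/(6·1)=-2/3, b=Δ1−h1·(2M1+M2)/6=5/3
t_q=11/4 → seg 1, τ=3/4; S=-4+5/3·τ+2·τ²+-2/3·τ³=-61/32

  seg 0: a=-2 b=-7/3 c=0 d=1/3
  seg 1: a=-4 b=5/3 c=2 d=-2/3
S(11/4) = -61/32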